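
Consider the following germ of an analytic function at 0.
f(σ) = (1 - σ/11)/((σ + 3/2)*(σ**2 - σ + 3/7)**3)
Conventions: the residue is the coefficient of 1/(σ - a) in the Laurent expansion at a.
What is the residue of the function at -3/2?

At the order-1 pole -3/2 set g(σ) = (σ - (-3/2))*f(σ) = (1 - σ/11)/(σ**2 - σ + 3/7)**3.
Simple pole: residue = g(a) at a = -3/2, which is 274400/17617743.

The residue is 274400/17617743.


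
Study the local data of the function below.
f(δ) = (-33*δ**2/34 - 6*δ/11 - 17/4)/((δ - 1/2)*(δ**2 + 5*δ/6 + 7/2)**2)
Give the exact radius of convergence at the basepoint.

Denominator factor (δ**2 + 5*δ/6 + 7/2)^2: discriminant -479/36, complex-conjugate roots (-5/12) + ((1/12)*sqrt(479))*i and (-5/12) - ((1/12)*sqrt(479))*i; poles of order 2, moduli (1/2)*sqrt(14) and (1/2)*sqrt(14).
Denominator factor (δ - 1/2): pole of order 1 at 1/2, modulus 1/2.
The radius of convergence is the smallest modulus among the singular points: 1/2.

The radius of convergence is 1/2.


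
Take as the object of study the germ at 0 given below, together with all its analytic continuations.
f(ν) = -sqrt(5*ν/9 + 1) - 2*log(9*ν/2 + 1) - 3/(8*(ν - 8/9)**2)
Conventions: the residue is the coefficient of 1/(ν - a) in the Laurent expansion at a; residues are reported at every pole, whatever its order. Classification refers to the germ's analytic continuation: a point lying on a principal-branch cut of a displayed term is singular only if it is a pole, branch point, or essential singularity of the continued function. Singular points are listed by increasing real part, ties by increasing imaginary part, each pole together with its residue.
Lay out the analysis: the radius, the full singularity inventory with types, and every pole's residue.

Radius of convergence at 0: 2/9.
At -9/5: an algebraic (square-root) branch point.
At -2/9: a logarithmic branch point.
At 8/9: a pole of order 2; residue 0.

Denominator factor (ν - 8/9)^2: pole of order 2 at 8/9, modulus 8/9.
Branch term (-1)*sqrt(1 - ν/(-9/5)): its argument vanishes at ν = -9/5, a square-root branch point, modulus 9/5.
Branch term (-2)*log(1 - ν/(-2/9)): its argument vanishes at ν = -2/9, a logarithmic branch point, modulus 2/9.
The radius of convergence is the smallest modulus among the singular points: 2/9.
The branch terms are analytic at 8/9 and contribute nothing to the residue; only the rational part matters.
At the order-2 pole 8/9 set g(ν) = (ν - (8/9))^2*(rational part) = -3/8.
Order-2 pole: residue = g'(a); g'(8/9) = 0, so the residue is 0.
List the singular points by increasing real part (a conjugate pair: the negative imaginary part first).


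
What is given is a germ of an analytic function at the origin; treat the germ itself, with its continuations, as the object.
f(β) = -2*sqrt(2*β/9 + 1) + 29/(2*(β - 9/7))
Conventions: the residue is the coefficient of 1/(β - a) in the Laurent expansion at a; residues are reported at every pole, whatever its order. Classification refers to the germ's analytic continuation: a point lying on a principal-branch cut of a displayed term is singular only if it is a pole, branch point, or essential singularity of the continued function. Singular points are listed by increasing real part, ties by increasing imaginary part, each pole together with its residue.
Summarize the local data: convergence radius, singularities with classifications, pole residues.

Denominator factor (β - 9/7): pole of order 1 at 9/7, modulus 9/7.
Branch term (-2)*sqrt(1 - β/(-9/2)): its argument vanishes at β = -9/2, a square-root branch point, modulus 9/2.
The radius of convergence is the smallest modulus among the singular points: 9/7.
The branch term is analytic at 9/7 and contributes nothing to the residue; only the rational part matters.
At the order-1 pole 9/7 set g(β) = (β - (9/7))*(rational part) = 29/2.
Simple pole: residue = g(a) at a = 9/7, which is 29/2.
List the singular points by increasing real part (a conjugate pair: the negative imaginary part first).

Radius of convergence at 0: 9/7.
At -9/2: an algebraic (square-root) branch point.
At 9/7: a pole of order 1; residue 29/2.


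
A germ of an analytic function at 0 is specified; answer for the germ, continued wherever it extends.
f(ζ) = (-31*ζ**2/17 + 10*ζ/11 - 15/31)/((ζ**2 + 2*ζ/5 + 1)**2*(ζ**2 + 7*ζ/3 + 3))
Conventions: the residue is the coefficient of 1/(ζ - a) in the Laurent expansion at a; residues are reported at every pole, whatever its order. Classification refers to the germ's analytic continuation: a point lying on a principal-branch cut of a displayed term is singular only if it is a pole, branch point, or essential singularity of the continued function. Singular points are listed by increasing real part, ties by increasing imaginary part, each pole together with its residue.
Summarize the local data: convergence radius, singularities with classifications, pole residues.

Radius of convergence at 0: 1.
At (-7/6) - ((1/6)*sqrt(59))*i: a pole of order 1; residue (-193584375/459133994) - ((6770475/2462627786)*sqrt(59))*i.
At (-7/6) + ((1/6)*sqrt(59))*i: a pole of order 1; residue (-193584375/459133994) + ((6770475/2462627786)*sqrt(59))*i.
At (-1/5) - ((2/5)*sqrt(6))*i: a pole of order 2; residue (193584375/459133994) - ((1126109625/14692287808)*sqrt(6))*i.
At (-1/5) + ((2/5)*sqrt(6))*i: a pole of order 2; residue (193584375/459133994) + ((1126109625/14692287808)*sqrt(6))*i.

Denominator factor (ζ**2 + 2*ζ/5 + 1)^2: discriminant -96/25, complex-conjugate roots (-1/5) + ((2/5)*sqrt(6))*i and (-1/5) - ((2/5)*sqrt(6))*i; poles of order 2, moduli 1 and 1.
Denominator factor (ζ**2 + 7*ζ/3 + 3): discriminant -59/9, complex-conjugate roots (-7/6) + ((1/6)*sqrt(59))*i and (-7/6) - ((1/6)*sqrt(59))*i; poles of order 1, moduli sqrt(3) and sqrt(3).
The radius of convergence is the smallest modulus among the singular points: 1.
The factor ζ**2 + 7*ζ/3 + 3 splits as (ζ - a)(ζ - a') with a = (-7/6) - ((1/6)*sqrt(59))*i, a' = (-7/6) + ((1/6)*sqrt(59))*i. At the order-1 pole a set g(ζ) = (ζ - a)*f(ζ) = [(-31*ζ**2/17 + 10*ζ/11 - 15/31)/(ζ**2 + 2*ζ/5 + 1)**2] / (ζ - a').
Simple pole: residue = g(a) at a = (-7/6) - ((1/6)*sqrt(59))*i, which is (-193584375/459133994) - ((6770475/2462627786)*sqrt(59))*i.
The factor ζ**2 + 7*ζ/3 + 3 splits as (ζ - a)(ζ - a') with a = (-7/6) + ((1/6)*sqrt(59))*i, a' = (-7/6) - ((1/6)*sqrt(59))*i. At the order-1 pole a set g(ζ) = (ζ - a)*f(ζ) = [(-31*ζ**2/17 + 10*ζ/11 - 15/31)/(ζ**2 + 2*ζ/5 + 1)**2] / (ζ - a').
Simple pole: residue = g(a) at a = (-7/6) + ((1/6)*sqrt(59))*i, which is (-193584375/459133994) + ((6770475/2462627786)*sqrt(59))*i.
The factor ζ**2 + 2*ζ/5 + 1 splits as (ζ - a)(ζ - a') with a = (-1/5) - ((2/5)*sqrt(6))*i, a' = (-1/5) + ((2/5)*sqrt(6))*i. At the order-2 pole a set g(ζ) = (ζ - a)^2*f(ζ) = [(-31*ζ**2/17 + 10*ζ/11 - 15/31)/(ζ**2 + 7*ζ/3 + 3)] / (ζ - a')^2.
Order-2 pole: residue = g'(a); g'((-1/5) - ((2/5)*sqrt(6))*i) = (193584375/459133994) - ((1126109625/14692287808)*sqrt(6))*i, so the residue is (193584375/459133994) - ((1126109625/14692287808)*sqrt(6))*i.
The factor ζ**2 + 2*ζ/5 + 1 splits as (ζ - a)(ζ - a') with a = (-1/5) + ((2/5)*sqrt(6))*i, a' = (-1/5) - ((2/5)*sqrt(6))*i. At the order-2 pole a set g(ζ) = (ζ - a)^2*f(ζ) = [(-31*ζ**2/17 + 10*ζ/11 - 15/31)/(ζ**2 + 7*ζ/3 + 3)] / (ζ - a')^2.
Order-2 pole: residue = g'(a); g'((-1/5) + ((2/5)*sqrt(6))*i) = (193584375/459133994) + ((1126109625/14692287808)*sqrt(6))*i, so the residue is (193584375/459133994) + ((1126109625/14692287808)*sqrt(6))*i.
List the singular points by increasing real part (a conjugate pair: the negative imaginary part first).


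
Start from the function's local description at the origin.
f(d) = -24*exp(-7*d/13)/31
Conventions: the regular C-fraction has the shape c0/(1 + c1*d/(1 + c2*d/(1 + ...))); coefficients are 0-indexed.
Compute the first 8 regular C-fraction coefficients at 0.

The regular C-fraction coefficients are [-24/31, 7/13, -7/26, 7/78, -7/78, 7/130, -7/130, 1/26].

Taylor coefficients (expand at 0): a_0 = -24/31, a_1 = 168/403, a_2 = -588/5239, a_3 = 1372/68107, a_4 = -2401/885391, a_5 = 16807/57550415, a_6 = -117649/4488932370, a_7 = 117649/58356120810.
c0 = a_0 = -24/31. Peel one level at a time: if S = 1 + c*d/S' with S'(0) = 1, then c is the d-coefficient of S and S' = c*d/(S - 1).
S_1 = c0/f = 1 + (7/13)*d + (49/338)*d^2 + ...; c1 = 7/13.
S_2 = c1*d/(S_1 - 1) = 1 + (-7/26)*d + (49/2028)*d^2 + ...; c2 = -7/26.
S_3 = c2*d/(S_2 - 1) = 1 + (7/78)*d + (49/6084)*d^2 + ...; c3 = 7/78.
S_4 = c3*d/(S_3 - 1) = 1 + (-7/78)*d + (49/10140)*d^2 + ...; c4 = -7/78.
S_5 = c4*d/(S_4 - 1) = 1 + (7/130)*d + (49/16900)*d^2 + ...; c5 = 7/130.
S_6 = c5*d/(S_5 - 1) = 1 + (-7/130)*d + (7/3380)*d^2 + ...; c6 = -7/130.
S_7 = c6*d/(S_6 - 1) = 1 + (1/26)*d + ...; c7 = 1/26.


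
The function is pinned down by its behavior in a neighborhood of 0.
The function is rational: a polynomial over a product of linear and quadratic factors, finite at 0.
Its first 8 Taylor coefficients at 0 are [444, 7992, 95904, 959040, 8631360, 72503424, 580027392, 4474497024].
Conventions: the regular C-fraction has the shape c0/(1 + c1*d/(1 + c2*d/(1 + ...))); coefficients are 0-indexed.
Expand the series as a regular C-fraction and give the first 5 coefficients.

Taylor coefficients (read off): a_0 = 444, a_1 = 7992, a_2 = 95904, a_3 = 959040, a_4 = 8631360.
c0 = a_0 = 444. Peel one level at a time: if S = 1 + c*d/S' with S'(0) = 1, then c is the d-coefficient of S and S' = c*d/(S - 1).
S_1 = c0/f = 1 + (-18)*d + (108)*d^2 + ...; c1 = -18.
S_2 = c1*d/(S_1 - 1) = 1 + (6)*d + (24)*d^2 + ...; c2 = 6.
S_3 = c2*d/(S_2 - 1) = 1 + (-4)*d + (4)*d^2 + ...; c3 = -4.
S_4 = c3*d/(S_3 - 1) = 1 + (1)*d + ...; c4 = 1.

The regular C-fraction coefficients are [444, -18, 6, -4, 1].


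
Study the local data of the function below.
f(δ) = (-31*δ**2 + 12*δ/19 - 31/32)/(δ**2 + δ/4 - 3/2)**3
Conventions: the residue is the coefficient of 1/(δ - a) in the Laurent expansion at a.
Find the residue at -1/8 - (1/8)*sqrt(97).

The residue is -(1649408/17340787)*sqrt(97).

The factor δ**2 + δ/4 - 3/2 splits as (δ - a)(δ - a') with a = -1/8 - (1/8)*sqrt(97), a' = -1/8 + (1/8)*sqrt(97). At the order-3 pole a set g(δ) = (δ - a)^3*f(δ) = [-31*δ**2 + 12*δ/19 - 31/32] / (δ - a')^3.
Order-3 pole: residue = g''(a)/2; g''(-1/8 - (1/8)*sqrt(97)) = -(3298816/17340787)*sqrt(97), so the residue is -(1649408/17340787)*sqrt(97).


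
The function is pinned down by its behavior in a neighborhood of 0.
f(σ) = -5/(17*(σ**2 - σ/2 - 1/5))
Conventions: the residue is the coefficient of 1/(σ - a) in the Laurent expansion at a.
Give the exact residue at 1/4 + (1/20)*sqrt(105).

The factor σ**2 - σ/2 - 1/5 splits as (σ - a)(σ - a') with a = 1/4 + (1/20)*sqrt(105), a' = 1/4 - (1/20)*sqrt(105). At the order-1 pole a set g(σ) = (σ - a)*f(σ) = [-5/17] / (σ - a').
Simple pole: residue = g(a) at a = 1/4 + (1/20)*sqrt(105), which is -(10/357)*sqrt(105).

The residue is -(10/357)*sqrt(105).


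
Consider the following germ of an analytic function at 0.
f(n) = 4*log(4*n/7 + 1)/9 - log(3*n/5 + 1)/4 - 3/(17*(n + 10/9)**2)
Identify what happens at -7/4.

The point is a logarithmic branch point.

The term (4/9)*log(1 - n/(-7/4)) has argument 1 - -7/4/(-7/4) = 0 at -7/4: a logarithmic (infinitely-sheeted) branch point; the remaining terms are analytic or single-valued there.


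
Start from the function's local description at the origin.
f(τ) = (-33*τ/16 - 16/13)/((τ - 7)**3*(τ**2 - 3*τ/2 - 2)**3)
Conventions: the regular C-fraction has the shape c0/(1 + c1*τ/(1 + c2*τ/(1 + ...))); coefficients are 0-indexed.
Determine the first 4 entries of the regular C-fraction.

Taylor coefficients (expand at 0): a_0 = -2/4459, a_1 = 261/3995264, a_2 = -49215/111867392, a_3 = 82273/1566143488.
c0 = a_0 = -2/4459. Peel one level at a time: if S = 1 + c*τ/S' with S'(0) = 1, then c is the τ-coefficient of S and S' = c*τ/(S - 1).
S_1 = c0/f = 1 + (261/1792)*τ + (-3081639/3211264)*τ^2 + ...; c1 = 261/1792.
S_2 = c1*τ/(S_1 - 1) = 1 + (1027213/155904)*τ + (88117397/1978032)*τ^2 + ...; c2 = 1027213/155904.
S_3 = c2*τ/(S_2 - 1) = 1 + (-1409878352/208524239)*τ + ...; c3 = -1409878352/208524239.

The regular C-fraction coefficients are [-2/4459, 261/1792, 1027213/155904, -1409878352/208524239].


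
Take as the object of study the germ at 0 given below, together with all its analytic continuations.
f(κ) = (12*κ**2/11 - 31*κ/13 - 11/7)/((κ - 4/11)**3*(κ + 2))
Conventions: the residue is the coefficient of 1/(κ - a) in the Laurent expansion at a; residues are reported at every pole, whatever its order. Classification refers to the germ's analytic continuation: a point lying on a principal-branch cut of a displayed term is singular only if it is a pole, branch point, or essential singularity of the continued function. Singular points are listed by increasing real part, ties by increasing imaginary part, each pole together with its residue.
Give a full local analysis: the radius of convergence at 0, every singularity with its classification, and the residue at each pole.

Denominator factor (κ - 4/11)^3: pole of order 3 at 4/11, modulus 4/11.
Denominator factor (κ + 2): pole of order 1 at -2, modulus 2.
The radius of convergence is the smallest modulus among the singular points: 4/11.
At the order-1 pole -2 set g(κ) = (κ - (-2))*f(κ) = (12*κ**2/11 - 31*κ/13 - 11/7)/(κ - 4/11)**3.
Simple pole: residue = g(a) at a = -2, which is -915849/1599416.
At the order-3 pole 4/11 set g(κ) = (κ - (4/11))^3*f(κ) = (12*κ**2/11 - 31*κ/13 - 11/7)/(κ + 2).
Order-3 pole: residue = g''(a)/2; g''(4/11) = 915849/799708, so the residue is 915849/1599416.
List the singular points by increasing real part (a conjugate pair: the negative imaginary part first).

Radius of convergence at 0: 4/11.
At -2: a pole of order 1; residue -915849/1599416.
At 4/11: a pole of order 3; residue 915849/1599416.


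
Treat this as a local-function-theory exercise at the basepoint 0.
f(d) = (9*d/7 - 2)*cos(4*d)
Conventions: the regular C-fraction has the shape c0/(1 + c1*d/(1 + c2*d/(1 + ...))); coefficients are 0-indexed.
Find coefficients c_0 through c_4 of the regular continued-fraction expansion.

Taylor coefficients (expand at 0): a_0 = -2, a_1 = 9/7, a_2 = 16, a_3 = -72/7, a_4 = -64/3.
c0 = a_0 = -2. Peel one level at a time: if S = 1 + c*d/S' with S'(0) = 1, then c is the d-coefficient of S and S' = c*d/(S - 1).
S_1 = c0/f = 1 + (9/14)*d + (1649/196)*d^2 + ...; c1 = 9/14.
S_2 = c1*d/(S_1 - 1) = 1 + (-1649/126)*d + (13192/81)*d^2 + ...; c2 = -1649/126.
S_3 = c2*d/(S_2 - 1) = 1 + (112/9)*d + (-31360/4947)*d^2 + ...; c3 = 112/9.
S_4 = c3*d/(S_3 - 1) = 1 + (840/1649)*d + ...; c4 = 840/1649.

The regular C-fraction coefficients are [-2, 9/14, -1649/126, 112/9, 840/1649].


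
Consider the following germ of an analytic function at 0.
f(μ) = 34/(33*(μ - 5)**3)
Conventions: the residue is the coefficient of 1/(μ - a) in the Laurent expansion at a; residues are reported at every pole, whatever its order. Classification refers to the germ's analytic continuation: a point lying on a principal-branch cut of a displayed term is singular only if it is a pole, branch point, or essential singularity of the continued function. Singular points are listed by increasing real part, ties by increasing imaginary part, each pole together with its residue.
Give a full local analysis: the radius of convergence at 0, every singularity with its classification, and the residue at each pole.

Denominator factor (μ - 5)^3: pole of order 3 at 5, modulus 5.
The radius of convergence is the smallest modulus among the singular points: 5.
At the order-3 pole 5 set g(μ) = (μ - (5))^3*f(μ) = 34/33.
Order-3 pole: residue = g''(a)/2; g''(5) = 0, so the residue is 0.

Radius of convergence at 0: 5.
At 5: a pole of order 3; residue 0.


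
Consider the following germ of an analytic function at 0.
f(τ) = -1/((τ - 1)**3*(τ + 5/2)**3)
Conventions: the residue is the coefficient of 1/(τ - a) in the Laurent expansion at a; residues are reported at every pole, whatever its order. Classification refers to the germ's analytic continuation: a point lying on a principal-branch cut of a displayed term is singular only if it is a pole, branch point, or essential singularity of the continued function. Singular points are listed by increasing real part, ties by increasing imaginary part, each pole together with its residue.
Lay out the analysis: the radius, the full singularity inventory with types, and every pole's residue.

Radius of convergence at 0: 1.
At -5/2: a pole of order 3; residue 192/16807.
At 1: a pole of order 3; residue -192/16807.

Denominator factor (τ - 1)^3: pole of order 3 at 1, modulus 1.
Denominator factor (τ + 5/2)^3: pole of order 3 at -5/2, modulus 5/2.
The radius of convergence is the smallest modulus among the singular points: 1.
At the order-3 pole -5/2 set g(τ) = (τ - (-5/2))^3*f(τ) = -1/(τ - 1)**3.
Order-3 pole: residue = g''(a)/2; g''(-5/2) = 384/16807, so the residue is 192/16807.
At the order-3 pole 1 set g(τ) = (τ - (1))^3*f(τ) = -1/(τ + 5/2)**3.
Order-3 pole: residue = g''(a)/2; g''(1) = -384/16807, so the residue is -192/16807.
List the singular points by increasing real part (a conjugate pair: the negative imaginary part first).


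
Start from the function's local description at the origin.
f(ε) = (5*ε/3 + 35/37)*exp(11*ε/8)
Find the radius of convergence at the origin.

The factor exp(11*ε/8) is entire and contributes no finite singular point.
The polynomial part has no poles.
No finite singular points: the Taylor series at 0 converges everywhere.

The radius of convergence is infinite.


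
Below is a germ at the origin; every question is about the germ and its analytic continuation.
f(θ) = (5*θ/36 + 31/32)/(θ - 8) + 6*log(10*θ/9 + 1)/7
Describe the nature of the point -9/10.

The point is a logarithmic branch point.

The term (6/7)*log(1 - θ/(-9/10)) has argument 1 - -9/10/(-9/10) = 0 at -9/10: a logarithmic (infinitely-sheeted) branch point; the remaining terms are analytic or single-valued there.


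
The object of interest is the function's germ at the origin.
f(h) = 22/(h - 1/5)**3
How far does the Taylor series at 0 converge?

The radius of convergence is 1/5.

Denominator factor (h - 1/5)^3: pole of order 3 at 1/5, modulus 1/5.
The radius of convergence is the smallest modulus among the singular points: 1/5.


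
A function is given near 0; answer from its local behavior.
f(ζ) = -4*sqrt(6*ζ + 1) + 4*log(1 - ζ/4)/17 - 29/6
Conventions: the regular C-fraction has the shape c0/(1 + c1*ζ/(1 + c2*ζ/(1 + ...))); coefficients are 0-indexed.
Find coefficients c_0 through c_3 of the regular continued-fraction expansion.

Taylor coefficients (expand at 0): a_0 = -53/6, a_1 = -205/17, a_2 = 2447/136, a_3 = -44065/816.
c0 = a_0 = -53/6. Peel one level at a time: if S = 1 + c*ζ/S' with S'(0) = 1, then c is the ζ-coefficient of S and S' = c*ζ/(S - 1).
S_1 = c0/f = 1 + (-1230/901)*ζ + (12665841/3247204)*ζ^2 + ...; c1 = -1230/901.
S_2 = c1*ζ/(S_1 - 1) = 1 + (4221947/1477640)*ζ + (-18169873/8068800)*ζ^2 + ...; c2 = 4221947/1477640.
S_3 = c2*ζ/(S_2 - 1) = 1 + (16371055573/20771979240)*ζ + ...; c3 = 16371055573/20771979240.

The regular C-fraction coefficients are [-53/6, -1230/901, 4221947/1477640, 16371055573/20771979240].


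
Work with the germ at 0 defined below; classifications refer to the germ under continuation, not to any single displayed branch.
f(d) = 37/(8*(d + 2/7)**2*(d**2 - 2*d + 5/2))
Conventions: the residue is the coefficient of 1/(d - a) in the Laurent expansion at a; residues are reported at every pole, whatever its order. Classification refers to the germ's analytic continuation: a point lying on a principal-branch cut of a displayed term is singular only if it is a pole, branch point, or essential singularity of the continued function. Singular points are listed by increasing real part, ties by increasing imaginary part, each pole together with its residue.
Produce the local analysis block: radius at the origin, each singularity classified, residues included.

Denominator factor (d**2 - 2*d + 5/2): discriminant -6, complex-conjugate roots (1) + ((1/2)*sqrt(6))*i and (1) - ((1/2)*sqrt(6))*i; poles of order 1, moduli (1/2)*sqrt(10) and (1/2)*sqrt(10).
Denominator factor (d + 2/7)^2: pole of order 2 at -2/7, modulus 2/7.
The radius of convergence is the smallest modulus among the singular points: 2/7.
At the order-2 pole -2/7 set g(d) = (d - (-2/7))^2*f(d) = 37/(8*(d**2 - 2*d + 5/2)).
Order-2 pole: residue = g'(a); g'(-2/7) = 12691/10609, so the residue is 12691/10609.
The factor d**2 - 2*d + 5/2 splits as (d - a)(d - a') with a = (1) - ((1/2)*sqrt(6))*i, a' = (1) + ((1/2)*sqrt(6))*i. At the order-1 pole a set g(d) = (d - a)*f(d) = [37/(8*(d + 2/7)**2)] / (d - a').
Simple pole: residue = g(a) at a = (1) - ((1/2)*sqrt(6))*i, which is (-12691/21218) + ((9065/763848)*sqrt(6))*i.
The factor d**2 - 2*d + 5/2 splits as (d - a)(d - a') with a = (1) + ((1/2)*sqrt(6))*i, a' = (1) - ((1/2)*sqrt(6))*i. At the order-1 pole a set g(d) = (d - a)*f(d) = [37/(8*(d + 2/7)**2)] / (d - a').
Simple pole: residue = g(a) at a = (1) + ((1/2)*sqrt(6))*i, which is (-12691/21218) - ((9065/763848)*sqrt(6))*i.
List the singular points by increasing real part (a conjugate pair: the negative imaginary part first).

Radius of convergence at 0: 2/7.
At -2/7: a pole of order 2; residue 12691/10609.
At (1) - ((1/2)*sqrt(6))*i: a pole of order 1; residue (-12691/21218) + ((9065/763848)*sqrt(6))*i.
At (1) + ((1/2)*sqrt(6))*i: a pole of order 1; residue (-12691/21218) - ((9065/763848)*sqrt(6))*i.


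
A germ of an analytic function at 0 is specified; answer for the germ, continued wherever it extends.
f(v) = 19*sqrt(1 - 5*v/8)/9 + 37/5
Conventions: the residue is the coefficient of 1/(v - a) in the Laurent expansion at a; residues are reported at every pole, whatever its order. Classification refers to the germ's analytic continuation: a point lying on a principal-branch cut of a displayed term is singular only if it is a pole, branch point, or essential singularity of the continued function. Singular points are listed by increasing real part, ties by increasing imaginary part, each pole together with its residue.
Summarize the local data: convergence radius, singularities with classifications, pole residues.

Radius of convergence at 0: 8/5.
At 8/5: an algebraic (square-root) branch point.

Branch term (19/9)*sqrt(1 - v/(8/5)): its argument vanishes at v = 8/5, a square-root branch point, modulus 8/5.
The radius of convergence is the smallest modulus among the singular points: 8/5.


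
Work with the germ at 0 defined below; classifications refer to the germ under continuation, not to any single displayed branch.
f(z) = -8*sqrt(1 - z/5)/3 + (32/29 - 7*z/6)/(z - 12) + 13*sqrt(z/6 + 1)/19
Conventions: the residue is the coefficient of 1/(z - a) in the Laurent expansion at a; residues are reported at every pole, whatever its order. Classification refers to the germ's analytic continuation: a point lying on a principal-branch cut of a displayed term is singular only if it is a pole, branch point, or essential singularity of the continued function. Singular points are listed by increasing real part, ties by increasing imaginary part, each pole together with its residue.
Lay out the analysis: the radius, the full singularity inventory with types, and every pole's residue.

Denominator factor (z - 12): pole of order 1 at 12, modulus 12.
Branch term (13/19)*sqrt(1 - z/(-6)): its argument vanishes at z = -6, a square-root branch point, modulus 6.
Branch term (-8/3)*sqrt(1 - z/(5)): its argument vanishes at z = 5, a square-root branch point, modulus 5.
The radius of convergence is the smallest modulus among the singular points: 5.
The branch terms are analytic at 12 and contribute nothing to the residue; only the rational part matters.
At the order-1 pole 12 set g(z) = (z - (12))*(rational part) = 32/29 - 7*z/6.
Simple pole: residue = g(a) at a = 12, which is -374/29.
List the singular points by increasing real part (a conjugate pair: the negative imaginary part first).

Radius of convergence at 0: 5.
At -6: an algebraic (square-root) branch point.
At 5: an algebraic (square-root) branch point.
At 12: a pole of order 1; residue -374/29.


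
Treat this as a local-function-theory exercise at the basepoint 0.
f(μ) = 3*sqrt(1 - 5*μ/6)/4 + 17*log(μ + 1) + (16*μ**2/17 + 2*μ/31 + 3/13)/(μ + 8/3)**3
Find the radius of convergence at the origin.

Denominator factor (μ + 8/3)^3: pole of order 3 at -8/3, modulus 8/3.
Branch term (3/4)*sqrt(1 - μ/(6/5)): its argument vanishes at μ = 6/5, a square-root branch point, modulus 6/5.
Branch term (17)*log(1 - μ/(-1)): its argument vanishes at μ = -1, a logarithmic branch point, modulus 1.
The radius of convergence is the smallest modulus among the singular points: 1.

The radius of convergence is 1.


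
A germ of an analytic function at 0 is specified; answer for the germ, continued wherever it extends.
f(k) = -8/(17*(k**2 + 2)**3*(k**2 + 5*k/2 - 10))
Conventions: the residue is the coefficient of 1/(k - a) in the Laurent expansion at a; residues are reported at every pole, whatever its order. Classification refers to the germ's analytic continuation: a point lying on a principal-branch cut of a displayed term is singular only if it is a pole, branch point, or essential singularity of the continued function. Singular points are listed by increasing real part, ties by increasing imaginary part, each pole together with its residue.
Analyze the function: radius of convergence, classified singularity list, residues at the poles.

Radius of convergence at 0: sqrt(2).
At -5/4 - (1/4)*sqrt(185): a pole of order 1; residue -60685/521293049 + (862609/96439214065)*sqrt(185).
At -(sqrt(2))*i: a pole of order 3; residue (60685/521293049) + ((1280055/1042586098)*sqrt(2))*i.
At (sqrt(2))*i: a pole of order 3; residue (60685/521293049) - ((1280055/1042586098)*sqrt(2))*i.
At -5/4 + (1/4)*sqrt(185): a pole of order 1; residue -60685/521293049 - (862609/96439214065)*sqrt(185).

Denominator factor (k**2 + 5*k/2 - 10): discriminant 185/4, real irrational roots -5/4 + (1/4)*sqrt(185) and -5/4 - (1/4)*sqrt(185); poles of order 1, moduli -5/4 + (1/4)*sqrt(185) and 5/4 + (1/4)*sqrt(185).
Denominator factor (k**2 + 2)^3: discriminant -8, complex-conjugate roots (sqrt(2))*i and -(sqrt(2))*i; poles of order 3, moduli sqrt(2) and sqrt(2).
The radius of convergence is the smallest modulus among the singular points: sqrt(2).
The factor k**2 + 5*k/2 - 10 splits as (k - a)(k - a') with a = -5/4 - (1/4)*sqrt(185), a' = -5/4 + (1/4)*sqrt(185). At the order-1 pole a set g(k) = (k - a)*f(k) = [-8/(17*(k**2 + 2)**3)] / (k - a').
Simple pole: residue = g(a) at a = -5/4 - (1/4)*sqrt(185), which is -60685/521293049 + (862609/96439214065)*sqrt(185).
The factor k**2 + 2 splits as (k - a)(k - a') with a = -(sqrt(2))*i, a' = (sqrt(2))*i. At the order-3 pole a set g(k) = (k - a)^3*f(k) = [-8/(17*(k**2 + 5*k/2 - 10))] / (k - a')^3.
Order-3 pole: residue = g''(a)/2; g''(-(sqrt(2))*i) = (121370/521293049) + ((1280055/521293049)*sqrt(2))*i, so the residue is (60685/521293049) + ((1280055/1042586098)*sqrt(2))*i.
The factor k**2 + 2 splits as (k - a)(k - a') with a = (sqrt(2))*i, a' = -(sqrt(2))*i. At the order-3 pole a set g(k) = (k - a)^3*f(k) = [-8/(17*(k**2 + 5*k/2 - 10))] / (k - a')^3.
Order-3 pole: residue = g''(a)/2; g''((sqrt(2))*i) = (121370/521293049) - ((1280055/521293049)*sqrt(2))*i, so the residue is (60685/521293049) - ((1280055/1042586098)*sqrt(2))*i.
The factor k**2 + 5*k/2 - 10 splits as (k - a)(k - a') with a = -5/4 + (1/4)*sqrt(185), a' = -5/4 - (1/4)*sqrt(185). At the order-1 pole a set g(k) = (k - a)*f(k) = [-8/(17*(k**2 + 2)**3)] / (k - a').
Simple pole: residue = g(a) at a = -5/4 + (1/4)*sqrt(185), which is -60685/521293049 - (862609/96439214065)*sqrt(185).
List the singular points by increasing real part (a conjugate pair: the negative imaginary part first).


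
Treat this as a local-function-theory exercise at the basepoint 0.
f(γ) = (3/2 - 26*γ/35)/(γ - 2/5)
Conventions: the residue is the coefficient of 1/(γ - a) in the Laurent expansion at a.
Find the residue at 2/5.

At the order-1 pole 2/5 set g(γ) = (γ - (2/5))*f(γ) = 3/2 - 26*γ/35.
Simple pole: residue = g(a) at a = 2/5, which is 421/350.

The residue is 421/350.


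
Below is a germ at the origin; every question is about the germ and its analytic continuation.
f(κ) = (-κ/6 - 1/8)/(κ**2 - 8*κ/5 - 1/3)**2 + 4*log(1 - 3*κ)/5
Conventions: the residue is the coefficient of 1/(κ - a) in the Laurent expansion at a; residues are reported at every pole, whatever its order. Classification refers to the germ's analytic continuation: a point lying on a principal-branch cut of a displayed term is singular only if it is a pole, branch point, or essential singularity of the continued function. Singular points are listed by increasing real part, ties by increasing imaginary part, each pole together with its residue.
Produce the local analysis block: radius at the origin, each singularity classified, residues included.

Denominator factor (κ**2 - 8*κ/5 - 1/3)^2: discriminant 292/75, real irrational roots 4/5 + (1/15)*sqrt(219) and 4/5 - (1/15)*sqrt(219); poles of order 2, moduli 4/5 + (1/15)*sqrt(219) and -4/5 + (1/15)*sqrt(219).
Branch term (4/5)*log(1 - κ/(1/3)): its argument vanishes at κ = 1/3, a logarithmic branch point, modulus 1/3.
The radius of convergence is the smallest modulus among the singular points: -4/5 + (1/15)*sqrt(219).
The branch term is analytic at 4/5 - (1/15)*sqrt(219) and contributes nothing to the residue; only the rational part matters.
The factor κ**2 - 8*κ/5 - 1/3 splits as (κ - a)(κ - a') with a = 4/5 - (1/15)*sqrt(219), a' = 4/5 + (1/15)*sqrt(219). At the order-2 pole a set g(κ) = (κ - a)^2*(rational part) = [-κ/6 - 1/8] / (κ - a')^2.
Order-2 pole: residue = g'(a); g'(4/5 - (1/15)*sqrt(219)) = -(775/170528)*sqrt(219), so the residue is -(775/170528)*sqrt(219).
The branch term is analytic at 4/5 + (1/15)*sqrt(219) and contributes nothing to the residue; only the rational part matters.
The factor κ**2 - 8*κ/5 - 1/3 splits as (κ - a)(κ - a') with a = 4/5 + (1/15)*sqrt(219), a' = 4/5 - (1/15)*sqrt(219). At the order-2 pole a set g(κ) = (κ - a)^2*(rational part) = [-κ/6 - 1/8] / (κ - a')^2.
Order-2 pole: residue = g'(a); g'(4/5 + (1/15)*sqrt(219)) = (775/170528)*sqrt(219), so the residue is (775/170528)*sqrt(219).
List the singular points by increasing real part (a conjugate pair: the negative imaginary part first).

Radius of convergence at 0: -4/5 + (1/15)*sqrt(219).
At 4/5 - (1/15)*sqrt(219): a pole of order 2; residue -(775/170528)*sqrt(219).
At 1/3: a logarithmic branch point.
At 4/5 + (1/15)*sqrt(219): a pole of order 2; residue (775/170528)*sqrt(219).


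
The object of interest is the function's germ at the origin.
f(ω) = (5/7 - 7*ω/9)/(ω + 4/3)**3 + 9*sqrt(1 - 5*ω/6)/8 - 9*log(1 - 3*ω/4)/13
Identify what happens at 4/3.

The term (-9/13)*log(1 - ω/(4/3)) has argument 1 - 4/3/(4/3) = 0 at 4/3: a logarithmic (infinitely-sheeted) branch point; the remaining terms are analytic or single-valued there.

The point is a logarithmic branch point.


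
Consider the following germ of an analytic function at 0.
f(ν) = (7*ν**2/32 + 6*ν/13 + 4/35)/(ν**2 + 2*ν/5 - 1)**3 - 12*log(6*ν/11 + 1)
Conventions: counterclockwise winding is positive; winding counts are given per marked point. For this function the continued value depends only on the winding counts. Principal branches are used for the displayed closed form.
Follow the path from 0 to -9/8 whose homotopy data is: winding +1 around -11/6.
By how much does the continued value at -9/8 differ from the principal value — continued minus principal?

The rational part is single-valued and drops out of the difference; each branch term changes only by its own monodromy.
(-12)*log(1 - ν/(-11/6)): each positive loop around -11/6 adds 2*pi*i to the log, so winding +1 contributes (-12)*(1)*2*pi*i = -(24)*pi*i.
Summing the contributions at ν = -9/8 gives -(24)*pi*i.

Continued minus principal equals -(24)*pi*i.


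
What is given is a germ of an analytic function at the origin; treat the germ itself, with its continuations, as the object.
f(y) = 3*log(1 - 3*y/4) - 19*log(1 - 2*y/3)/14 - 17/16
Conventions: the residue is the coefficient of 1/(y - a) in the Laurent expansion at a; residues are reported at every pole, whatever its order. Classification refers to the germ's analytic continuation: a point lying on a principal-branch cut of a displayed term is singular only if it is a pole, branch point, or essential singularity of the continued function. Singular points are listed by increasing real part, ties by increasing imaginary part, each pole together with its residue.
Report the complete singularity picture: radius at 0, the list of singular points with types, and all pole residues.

Branch term (3)*log(1 - y/(4/3)): its argument vanishes at y = 4/3, a logarithmic branch point, modulus 4/3.
Branch term (-19/14)*log(1 - y/(3/2)): its argument vanishes at y = 3/2, a logarithmic branch point, modulus 3/2.
The radius of convergence is the smallest modulus among the singular points: 4/3.
List the singular points by increasing real part (a conjugate pair: the negative imaginary part first).

Radius of convergence at 0: 4/3.
At 4/3: a logarithmic branch point.
At 3/2: a logarithmic branch point.


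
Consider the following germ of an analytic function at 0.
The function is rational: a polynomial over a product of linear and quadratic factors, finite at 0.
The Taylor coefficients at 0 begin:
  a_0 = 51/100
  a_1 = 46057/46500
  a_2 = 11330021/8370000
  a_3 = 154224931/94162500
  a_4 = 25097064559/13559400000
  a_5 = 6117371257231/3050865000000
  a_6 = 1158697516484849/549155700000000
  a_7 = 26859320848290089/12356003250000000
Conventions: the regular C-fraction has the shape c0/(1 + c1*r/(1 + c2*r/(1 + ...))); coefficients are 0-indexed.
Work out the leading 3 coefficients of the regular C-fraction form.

Taylor coefficients (read off): a_0 = 51/100, a_1 = 46057/46500, a_2 = 11330021/8370000.
c0 = a_0 = 51/100. Peel one level at a time: if S = 1 + c*r/S' with S'(0) = 1, then c is the r-coefficient of S and S' = c*r/(S - 1).
S_1 = c0/f = 1 + (-46057/23715)*r + (93113627/83318700)*r^2 + ...; c1 = -46057/23715.
S_2 = c1*r/(S_1 - 1) = 1 + (279340881/485440780)*r + ...; c2 = 279340881/485440780.

The regular C-fraction coefficients are [51/100, -46057/23715, 279340881/485440780].


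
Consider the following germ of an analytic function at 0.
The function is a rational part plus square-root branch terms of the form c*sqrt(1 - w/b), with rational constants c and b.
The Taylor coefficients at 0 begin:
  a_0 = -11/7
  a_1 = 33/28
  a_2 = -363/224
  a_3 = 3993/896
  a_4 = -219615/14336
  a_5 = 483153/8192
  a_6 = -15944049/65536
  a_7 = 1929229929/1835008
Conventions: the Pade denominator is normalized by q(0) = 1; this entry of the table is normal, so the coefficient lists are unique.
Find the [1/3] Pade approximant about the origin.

Taylor coefficients needed (read off): a_0 = -11/7, a_1 = 33/28, a_2 = -363/224, a_3 = 3993/896, a_4 = -219615/14336.
Write the denominator as Q(w) = 1 + q1*w + q2*w^2 + q3*w^3. Requiring Q*f - P = O(w^5) with deg P <= 1 kills the coefficients of w^2..w^4 in Q*f:
  w^2: a_2 + q1*a_1 + q2*a_0 = 0, i.e. -363/224 + (33/28)*q1 + (-11/7)*q2 = 0.
  w^3: a_3 + q1*a_2 + q2*a_1 + q3*a_0 = 0, i.e. 3993/896 + (-363/224)*q1 + (33/28)*q2 + (-11/7)*q3 = 0.
  w^4: a_4 + q1*a_3 + q2*a_2 + q3*a_1 = 0, i.e. -219615/14336 + (3993/896)*q1 + (-363/224)*q2 + (33/28)*q3 = 0.
Solving this linear system: q1 = 4873/1168, q2 = 9801/4672, q3 = 3993/37376.
The numerator is Q*f truncated at degree 1: P0 = a_0 = -11/7; P1 = a_1 + q1*a_0 = -6281/1168.

The Pade approximant has numerator coefficients [-11/7, -6281/1168]; denominator coefficients [1, 4873/1168, 9801/4672, 3993/37376].


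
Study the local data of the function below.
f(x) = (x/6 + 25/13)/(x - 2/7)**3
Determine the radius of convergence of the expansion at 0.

Denominator factor (x - 2/7)^3: pole of order 3 at 2/7, modulus 2/7.
The radius of convergence is the smallest modulus among the singular points: 2/7.

The radius of convergence is 2/7.


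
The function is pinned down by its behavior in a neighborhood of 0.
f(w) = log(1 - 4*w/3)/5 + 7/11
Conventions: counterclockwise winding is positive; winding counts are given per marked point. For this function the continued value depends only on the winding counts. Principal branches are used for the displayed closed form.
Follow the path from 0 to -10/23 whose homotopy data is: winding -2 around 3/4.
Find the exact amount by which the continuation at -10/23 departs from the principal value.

Continued minus principal equals -(4/5)*pi*i.

The rational part is single-valued and drops out of the difference; each branch term changes only by its own monodromy.
(1/5)*log(1 - w/(3/4)): each positive loop around 3/4 adds 2*pi*i to the log, so winding -2 contributes (1/5)*(-2)*2*pi*i = -(4/5)*pi*i.
Summing the contributions at w = -10/23 gives -(4/5)*pi*i.


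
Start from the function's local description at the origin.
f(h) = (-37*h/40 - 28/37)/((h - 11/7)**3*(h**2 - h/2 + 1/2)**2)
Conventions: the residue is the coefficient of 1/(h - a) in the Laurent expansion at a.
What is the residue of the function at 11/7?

At the order-3 pole 11/7 set g(h) = (h - (11/7))^3*f(h) = (-37*h/40 - 28/37)/(h**2 - h/2 + 1/2)**2.
Order-3 pole: residue = g''(a)/2; g''(11/7) = -177364825631/77599123792, so the residue is -177364825631/155198247584.

The residue is -177364825631/155198247584.


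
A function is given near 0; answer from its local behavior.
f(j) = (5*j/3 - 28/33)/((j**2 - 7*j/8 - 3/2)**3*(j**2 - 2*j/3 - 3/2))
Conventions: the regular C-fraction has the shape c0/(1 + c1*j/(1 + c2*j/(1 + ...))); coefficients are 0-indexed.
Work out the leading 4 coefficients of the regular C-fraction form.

Taylor coefficients (expand at 0): a_0 = -448/2673, a_1 = 16768/24057, a_2 = -362668/216513, a_3 = 7121320/1948617.
c0 = a_0 = -448/2673. Peel one level at a time: if S = 1 + c*j/S' with S'(0) = 1, then c is the j-coefficient of S and S' = c*j/(S - 1).
S_1 = c0/f = 1 + (262/63)*j + (51515/7056)*j^2 + ...; c1 = 262/63.
S_2 = c1*j/(S_1 - 1) = 1 + (-51515/29344)*j + (28050427/52718592)*j^2 + ...; c2 = -51515/29344.
S_3 = c2*j/(S_2 - 1) = 1 + (196352989/647852640)*j + ...; c3 = 196352989/647852640.

The regular C-fraction coefficients are [-448/2673, 262/63, -51515/29344, 196352989/647852640].


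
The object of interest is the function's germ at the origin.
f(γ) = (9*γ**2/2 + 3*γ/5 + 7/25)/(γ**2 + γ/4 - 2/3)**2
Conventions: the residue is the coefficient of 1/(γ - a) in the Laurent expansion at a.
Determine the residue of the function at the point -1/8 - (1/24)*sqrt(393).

The residue is -(26832/429025)*sqrt(393).

The factor γ**2 + γ/4 - 2/3 splits as (γ - a)(γ - a') with a = -1/8 - (1/24)*sqrt(393), a' = -1/8 + (1/24)*sqrt(393). At the order-2 pole a set g(γ) = (γ - a)^2*f(γ) = [9*γ**2/2 + 3*γ/5 + 7/25] / (γ - a')^2.
Order-2 pole: residue = g'(a); g'(-1/8 - (1/24)*sqrt(393)) = -(26832/429025)*sqrt(393), so the residue is -(26832/429025)*sqrt(393).


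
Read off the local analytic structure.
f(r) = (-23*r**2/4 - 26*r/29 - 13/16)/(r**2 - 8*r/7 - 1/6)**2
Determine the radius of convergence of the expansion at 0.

Denominator factor (r**2 - 8*r/7 - 1/6)^2: discriminant 290/147, real irrational roots 4/7 + (1/42)*sqrt(870) and 4/7 - (1/42)*sqrt(870); poles of order 2, moduli 4/7 + (1/42)*sqrt(870) and -4/7 + (1/42)*sqrt(870).
The radius of convergence is the smallest modulus among the singular points: -4/7 + (1/42)*sqrt(870).

The radius of convergence is -4/7 + (1/42)*sqrt(870).


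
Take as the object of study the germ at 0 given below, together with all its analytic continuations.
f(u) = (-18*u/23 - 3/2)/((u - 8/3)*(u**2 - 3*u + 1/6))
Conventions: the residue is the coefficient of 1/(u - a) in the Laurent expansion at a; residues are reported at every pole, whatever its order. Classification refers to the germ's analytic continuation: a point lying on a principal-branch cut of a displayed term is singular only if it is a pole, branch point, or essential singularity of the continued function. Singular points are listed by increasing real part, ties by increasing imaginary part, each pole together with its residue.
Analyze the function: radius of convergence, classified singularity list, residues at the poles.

Radius of convergence at 0: 3/2 - (5/6)*sqrt(3).
At 3/2 - (5/6)*sqrt(3): a pole of order 1; residue -1485/598 + (171/130)*sqrt(3).
At 8/3: a pole of order 1; residue 1485/299.
At 3/2 + (5/6)*sqrt(3): a pole of order 1; residue -1485/598 - (171/130)*sqrt(3).

Denominator factor (u - 8/3): pole of order 1 at 8/3, modulus 8/3.
Denominator factor (u**2 - 3*u + 1/6): discriminant 25/3, real irrational roots 3/2 + (5/6)*sqrt(3) and 3/2 - (5/6)*sqrt(3); poles of order 1, moduli 3/2 + (5/6)*sqrt(3) and 3/2 - (5/6)*sqrt(3).
The radius of convergence is the smallest modulus among the singular points: 3/2 - (5/6)*sqrt(3).
The factor u**2 - 3*u + 1/6 splits as (u - a)(u - a') with a = 3/2 - (5/6)*sqrt(3), a' = 3/2 + (5/6)*sqrt(3). At the order-1 pole a set g(u) = (u - a)*f(u) = [(-18*u/23 - 3/2)/(u - 8/3)] / (u - a').
Simple pole: residue = g(a) at a = 3/2 - (5/6)*sqrt(3), which is -1485/598 + (171/130)*sqrt(3).
At the order-1 pole 8/3 set g(u) = (u - (8/3))*f(u) = (-18*u/23 - 3/2)/(u**2 - 3*u + 1/6).
Simple pole: residue = g(a) at a = 8/3, which is 1485/299.
The factor u**2 - 3*u + 1/6 splits as (u - a)(u - a') with a = 3/2 + (5/6)*sqrt(3), a' = 3/2 - (5/6)*sqrt(3). At the order-1 pole a set g(u) = (u - a)*f(u) = [(-18*u/23 - 3/2)/(u - 8/3)] / (u - a').
Simple pole: residue = g(a) at a = 3/2 + (5/6)*sqrt(3), which is -1485/598 - (171/130)*sqrt(3).
List the singular points by increasing real part (a conjugate pair: the negative imaginary part first).
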